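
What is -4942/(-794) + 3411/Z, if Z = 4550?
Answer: 12597217/1806350 ≈ 6.9739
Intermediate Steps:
-4942/(-794) + 3411/Z = -4942/(-794) + 3411/4550 = -4942*(-1/794) + 3411*(1/4550) = 2471/397 + 3411/4550 = 12597217/1806350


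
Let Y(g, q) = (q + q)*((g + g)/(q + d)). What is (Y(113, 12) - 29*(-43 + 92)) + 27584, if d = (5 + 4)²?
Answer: 812861/31 ≈ 26221.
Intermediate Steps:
d = 81 (d = 9² = 81)
Y(g, q) = 4*g*q/(81 + q) (Y(g, q) = (q + q)*((g + g)/(q + 81)) = (2*q)*((2*g)/(81 + q)) = (2*q)*(2*g/(81 + q)) = 4*g*q/(81 + q))
(Y(113, 12) - 29*(-43 + 92)) + 27584 = (4*113*12/(81 + 12) - 29*(-43 + 92)) + 27584 = (4*113*12/93 - 29*49) + 27584 = (4*113*12*(1/93) - 1421) + 27584 = (1808/31 - 1421) + 27584 = -42243/31 + 27584 = 812861/31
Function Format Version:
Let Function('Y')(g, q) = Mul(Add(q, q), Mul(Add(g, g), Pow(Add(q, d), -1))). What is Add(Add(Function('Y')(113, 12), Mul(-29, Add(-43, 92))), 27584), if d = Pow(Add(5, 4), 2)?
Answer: Rational(812861, 31) ≈ 26221.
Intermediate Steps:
d = 81 (d = Pow(9, 2) = 81)
Function('Y')(g, q) = Mul(4, g, q, Pow(Add(81, q), -1)) (Function('Y')(g, q) = Mul(Add(q, q), Mul(Add(g, g), Pow(Add(q, 81), -1))) = Mul(Mul(2, q), Mul(Mul(2, g), Pow(Add(81, q), -1))) = Mul(Mul(2, q), Mul(2, g, Pow(Add(81, q), -1))) = Mul(4, g, q, Pow(Add(81, q), -1)))
Add(Add(Function('Y')(113, 12), Mul(-29, Add(-43, 92))), 27584) = Add(Add(Mul(4, 113, 12, Pow(Add(81, 12), -1)), Mul(-29, Add(-43, 92))), 27584) = Add(Add(Mul(4, 113, 12, Pow(93, -1)), Mul(-29, 49)), 27584) = Add(Add(Mul(4, 113, 12, Rational(1, 93)), -1421), 27584) = Add(Add(Rational(1808, 31), -1421), 27584) = Add(Rational(-42243, 31), 27584) = Rational(812861, 31)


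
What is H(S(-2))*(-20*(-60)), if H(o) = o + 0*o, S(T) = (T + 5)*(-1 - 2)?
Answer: -10800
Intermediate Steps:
S(T) = -15 - 3*T (S(T) = (5 + T)*(-3) = -15 - 3*T)
H(o) = o (H(o) = o + 0 = o)
H(S(-2))*(-20*(-60)) = (-15 - 3*(-2))*(-20*(-60)) = (-15 + 6)*1200 = -9*1200 = -10800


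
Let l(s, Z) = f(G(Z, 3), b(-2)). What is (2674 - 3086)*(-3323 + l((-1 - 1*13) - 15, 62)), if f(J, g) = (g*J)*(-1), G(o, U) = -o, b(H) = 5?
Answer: 1241356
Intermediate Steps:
f(J, g) = -J*g (f(J, g) = (J*g)*(-1) = -J*g)
l(s, Z) = 5*Z (l(s, Z) = -1*(-Z)*5 = 5*Z)
(2674 - 3086)*(-3323 + l((-1 - 1*13) - 15, 62)) = (2674 - 3086)*(-3323 + 5*62) = -412*(-3323 + 310) = -412*(-3013) = 1241356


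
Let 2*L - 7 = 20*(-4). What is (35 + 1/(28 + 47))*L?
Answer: -95849/75 ≈ -1278.0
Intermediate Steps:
L = -73/2 (L = 7/2 + (20*(-4))/2 = 7/2 + (½)*(-80) = 7/2 - 40 = -73/2 ≈ -36.500)
(35 + 1/(28 + 47))*L = (35 + 1/(28 + 47))*(-73/2) = (35 + 1/75)*(-73/2) = (2626/75)*(-73/2) = -95849/75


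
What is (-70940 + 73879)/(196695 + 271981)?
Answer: 2939/468676 ≈ 0.0062709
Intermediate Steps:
(-70940 + 73879)/(196695 + 271981) = 2939/468676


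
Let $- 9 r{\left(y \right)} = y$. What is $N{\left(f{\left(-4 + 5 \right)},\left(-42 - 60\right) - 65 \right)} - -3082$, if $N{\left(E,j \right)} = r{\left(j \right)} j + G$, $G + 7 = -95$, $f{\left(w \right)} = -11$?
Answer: $- \frac{1069}{9} \approx -118.78$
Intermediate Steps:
$r{\left(y \right)} = - \frac{y}{9}$
$G = -102$ ($G = -7 - 95 = -102$)
$N{\left(E,j \right)} = -102 - \frac{j^{2}}{9}$ ($N{\left(E,j \right)} = - \frac{j}{9} j - 102 = - \frac{j^{2}}{9} - 102 = -102 - \frac{j^{2}}{9}$)
$N{\left(f{\left(-4 + 5 \right)},\left(-42 - 60\right) - 65 \right)} - -3082 = \left(-102 - \frac{\left(\left(-42 - 60\right) - 65\right)^{2}}{9}\right) - -3082 = \left(-102 - \frac{\left(-102 - 65\right)^{2}}{9}\right) + 3082 = \left(-102 - \frac{\left(-167\right)^{2}}{9}\right) + 3082 = \left(-102 - \frac{27889}{9}\right) + 3082 = - \frac{28807}{9} + 3082 = - \frac{1069}{9}$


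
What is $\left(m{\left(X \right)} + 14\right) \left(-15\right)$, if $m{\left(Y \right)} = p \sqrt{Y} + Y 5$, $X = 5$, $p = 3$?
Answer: $-585 - 45 \sqrt{5} \approx -685.62$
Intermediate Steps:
$m{\left(Y \right)} = 3 \sqrt{Y} + 5 Y$ ($m{\left(Y \right)} = 3 \sqrt{Y} + Y 5 = 3 \sqrt{Y} + 5 Y$)
$\left(m{\left(X \right)} + 14\right) \left(-15\right) = \left(\left(3 \sqrt{5} + 5 \cdot 5\right) + 14\right) \left(-15\right) = \left(\left(3 \sqrt{5} + 25\right) + 14\right) \left(-15\right) = \left(\left(25 + 3 \sqrt{5}\right) + 14\right) \left(-15\right) = \left(39 + 3 \sqrt{5}\right) \left(-15\right) = -585 - 45 \sqrt{5}$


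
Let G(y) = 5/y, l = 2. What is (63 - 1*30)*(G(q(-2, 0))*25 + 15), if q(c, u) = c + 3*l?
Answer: 6105/4 ≈ 1526.3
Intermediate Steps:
q(c, u) = 6 + c (q(c, u) = c + 3*2 = c + 6 = 6 + c)
(63 - 1*30)*(G(q(-2, 0))*25 + 15) = (63 - 1*30)*((5/(6 - 2))*25 + 15) = (63 - 30)*((5/4)*25 + 15) = 33*((5*(¼))*25 + 15) = 33*((5/4)*25 + 15) = 33*(125/4 + 15) = 33*(185/4) = 6105/4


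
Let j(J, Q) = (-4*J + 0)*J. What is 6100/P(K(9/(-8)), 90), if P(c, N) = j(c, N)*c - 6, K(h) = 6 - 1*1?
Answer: -3050/253 ≈ -12.055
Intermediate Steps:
j(J, Q) = -4*J**2 (j(J, Q) = (-4*J)*J = -4*J**2)
K(h) = 5 (K(h) = 6 - 1 = 5)
P(c, N) = -6 - 4*c**3 (P(c, N) = (-4*c**2)*c - 6 = -4*c**3 - 6 = -6 - 4*c**3)
6100/P(K(9/(-8)), 90) = 6100/(-6 - 4*5**3) = 6100/(-6 - 4*125) = 6100/(-6 - 500) = 6100/(-506) = 6100*(-1/506) = -3050/253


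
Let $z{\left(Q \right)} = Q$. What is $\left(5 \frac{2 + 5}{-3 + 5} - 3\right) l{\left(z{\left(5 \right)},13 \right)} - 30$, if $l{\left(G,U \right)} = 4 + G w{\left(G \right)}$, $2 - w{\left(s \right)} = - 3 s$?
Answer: $\frac{2521}{2} \approx 1260.5$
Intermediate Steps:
$w{\left(s \right)} = 2 + 3 s$ ($w{\left(s \right)} = 2 - - 3 s = 2 + 3 s$)
$l{\left(G,U \right)} = 4 + G \left(2 + 3 G\right)$
$\left(5 \frac{2 + 5}{-3 + 5} - 3\right) l{\left(z{\left(5 \right)},13 \right)} - 30 = \left(5 \frac{2 + 5}{-3 + 5} - 3\right) \left(4 + 5 \left(2 + 3 \cdot 5\right)\right) - 30 = \left(5 \cdot \frac{7}{2} - 3\right) \left(4 + 5 \left(2 + 15\right)\right) - 30 = \left(5 \cdot 7 \cdot \frac{1}{2} - 3\right) \left(4 + 5 \cdot 17\right) - 30 = \left(5 \cdot \frac{7}{2} - 3\right) \left(4 + 85\right) - 30 = \left(\frac{35}{2} - 3\right) 89 - 30 = \frac{29}{2} \cdot 89 - 30 = \frac{2581}{2} - 30 = \frac{2521}{2}$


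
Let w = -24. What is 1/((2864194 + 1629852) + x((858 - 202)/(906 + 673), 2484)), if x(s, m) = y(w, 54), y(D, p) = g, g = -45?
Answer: 1/4494001 ≈ 2.2252e-7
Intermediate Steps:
y(D, p) = -45
x(s, m) = -45
1/((2864194 + 1629852) + x((858 - 202)/(906 + 673), 2484)) = 1/((2864194 + 1629852) - 45) = 1/(4494046 - 45) = 1/4494001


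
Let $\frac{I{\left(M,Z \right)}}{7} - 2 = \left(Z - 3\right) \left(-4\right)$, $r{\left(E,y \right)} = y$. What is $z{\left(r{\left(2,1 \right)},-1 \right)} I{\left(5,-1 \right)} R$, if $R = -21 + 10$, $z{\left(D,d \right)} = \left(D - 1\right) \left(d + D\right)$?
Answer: $0$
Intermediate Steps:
$I{\left(M,Z \right)} = 98 - 28 Z$ ($I{\left(M,Z \right)} = 14 + 7 \left(Z - 3\right) \left(-4\right) = 14 + 7 \left(-3 + Z\right) \left(-4\right) = 14 + 7 \left(12 - 4 Z\right) = 14 - \left(-84 + 28 Z\right) = 98 - 28 Z$)
$z{\left(D,d \right)} = \left(-1 + D\right) \left(D + d\right)$
$R = -11$
$z{\left(r{\left(2,1 \right)},-1 \right)} I{\left(5,-1 \right)} R = \left(1^{2} - 1 - -1 + 1 \left(-1\right)\right) \left(98 - -28\right) \left(-11\right) = \left(1 - 1 + 1 - 1\right) \left(98 + 28\right) \left(-11\right) = 0 \cdot 126 \left(-11\right) = 0 \left(-11\right) = 0$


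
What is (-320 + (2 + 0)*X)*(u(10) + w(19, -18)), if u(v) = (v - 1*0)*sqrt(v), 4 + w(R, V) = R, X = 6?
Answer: -4620 - 3080*sqrt(10) ≈ -14360.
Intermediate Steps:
w(R, V) = -4 + R
u(v) = v**(3/2) (u(v) = (v + 0)*sqrt(v) = v*sqrt(v) = v**(3/2))
(-320 + (2 + 0)*X)*(u(10) + w(19, -18)) = (-320 + (2 + 0)*6)*(10**(3/2) + (-4 + 19)) = (-320 + 2*6)*(10*sqrt(10) + 15) = (-320 + 12)*(15 + 10*sqrt(10)) = -308*(15 + 10*sqrt(10)) = -4620 - 3080*sqrt(10)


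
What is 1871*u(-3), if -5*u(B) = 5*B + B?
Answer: 33678/5 ≈ 6735.6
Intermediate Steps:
u(B) = -6*B/5 (u(B) = -(5*B + B)/5 = -6*B/5)
1871*u(-3) = 1871*(-6/5*(-3)) = 1871*(18/5) = 33678/5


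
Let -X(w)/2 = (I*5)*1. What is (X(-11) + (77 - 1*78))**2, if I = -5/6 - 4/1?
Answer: 20164/9 ≈ 2240.4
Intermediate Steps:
I = -29/6 (I = -5*1/6 - 4*1 = -5/6 - 4 = -29/6 ≈ -4.8333)
X(w) = 145/3 (X(w) = -2*(-29/6*5) = -(-145)/3 = -2*(-145/6) = 145/3)
(X(-11) + (77 - 1*78))**2 = (145/3 + (77 - 1*78))**2 = (145/3 + (77 - 78))**2 = (145/3 - 1)**2 = (142/3)**2 = 20164/9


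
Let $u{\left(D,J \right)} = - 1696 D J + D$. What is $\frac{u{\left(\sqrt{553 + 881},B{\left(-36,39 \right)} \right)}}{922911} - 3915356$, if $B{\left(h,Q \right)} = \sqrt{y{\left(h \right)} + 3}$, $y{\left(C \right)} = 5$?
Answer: $-3915356 - \frac{6784 \sqrt{717}}{922911} + \frac{\sqrt{1434}}{922911} \approx -3.9154 \cdot 10^{6}$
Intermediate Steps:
$B{\left(h,Q \right)} = 2 \sqrt{2}$ ($B{\left(h,Q \right)} = \sqrt{5 + 3} = \sqrt{8} = 2 \sqrt{2}$)
$u{\left(D,J \right)} = D - 1696 D J$ ($u{\left(D,J \right)} = - 1696 D J + D = D - 1696 D J$)
$\frac{u{\left(\sqrt{553 + 881},B{\left(-36,39 \right)} \right)}}{922911} - 3915356 = \frac{\sqrt{553 + 881} \left(1 - 1696 \cdot 2 \sqrt{2}\right)}{922911} - 3915356 = \sqrt{1434} \left(1 - 3392 \sqrt{2}\right) \frac{1}{922911} - 3915356 = \frac{\sqrt{1434} \left(1 - 3392 \sqrt{2}\right)}{922911} - 3915356 = -3915356 + \frac{\sqrt{1434} \left(1 - 3392 \sqrt{2}\right)}{922911}$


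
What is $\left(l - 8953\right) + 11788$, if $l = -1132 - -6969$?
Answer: $8672$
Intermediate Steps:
$l = 5837$ ($l = -1132 + 6969 = 5837$)
$\left(l - 8953\right) + 11788 = \left(5837 - 8953\right) + 11788 = -3116 + 11788 = 8672$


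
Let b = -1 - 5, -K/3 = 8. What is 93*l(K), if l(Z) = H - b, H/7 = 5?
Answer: 3813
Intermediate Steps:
K = -24 (K = -3*8 = -24)
H = 35 (H = 7*5 = 35)
b = -6
l(Z) = 41 (l(Z) = 35 - 1*(-6) = 35 + 6 = 41)
93*l(K) = 93*41 = 3813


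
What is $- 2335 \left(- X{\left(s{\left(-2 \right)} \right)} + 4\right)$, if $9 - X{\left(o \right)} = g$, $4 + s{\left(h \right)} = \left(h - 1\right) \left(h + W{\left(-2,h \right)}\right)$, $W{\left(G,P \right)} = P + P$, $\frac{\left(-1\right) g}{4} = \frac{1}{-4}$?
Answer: $9340$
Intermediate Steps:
$g = 1$ ($g = - \frac{4}{-4} = \left(-4\right) \left(- \frac{1}{4}\right) = 1$)
$W{\left(G,P \right)} = 2 P$
$s{\left(h \right)} = -4 + 3 h \left(-1 + h\right)$ ($s{\left(h \right)} = -4 + \left(h - 1\right) \left(h + 2 h\right) = -4 + \left(-1 + h\right) 3 h = -4 + 3 h \left(-1 + h\right)$)
$X{\left(o \right)} = 8$ ($X{\left(o \right)} = 9 - 1 = 8$)
$- 2335 \left(- X{\left(s{\left(-2 \right)} \right)} + 4\right) = - 2335 \left(\left(-1\right) 8 + 4\right) = - 2335 \left(-8 + 4\right) = \left(-2335\right) \left(-4\right) = 9340$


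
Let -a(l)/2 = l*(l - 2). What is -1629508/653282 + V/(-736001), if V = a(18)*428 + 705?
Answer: -74194841173/34344014663 ≈ -2.1603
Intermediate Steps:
a(l) = -2*l*(-2 + l) (a(l) = -2*l*(l - 2) = -2*l*(-2 + l))
V = -245823 (V = (2*18*(2 - 1*18))*428 + 705 = (2*18*(2 - 18))*428 + 705 = (2*18*(-16))*428 + 705 = -576*428 + 705 = -246528 + 705 = -245823)
-1629508/653282 + V/(-736001) = -1629508/653282 - 245823/(-736001) = -1629508*1/653282 - 245823*(-1/736001) = -814754/326641 + 245823/736001 = -74194841173/34344014663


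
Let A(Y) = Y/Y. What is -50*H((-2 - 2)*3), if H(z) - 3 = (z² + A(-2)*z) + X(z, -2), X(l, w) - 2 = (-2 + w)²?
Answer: -7650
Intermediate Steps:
A(Y) = 1
X(l, w) = 2 + (-2 + w)²
H(z) = 21 + z + z² (H(z) = 3 + ((z² + 1*z) + (2 + (-2 - 2)²)) = 3 + ((z² + z) + (2 + (-4)²)) = 3 + ((z + z²) + (2 + 16)) = 3 + ((z + z²) + 18) = 3 + (18 + z + z²) = 21 + z + z²)
-50*H((-2 - 2)*3) = -50*(21 + (-2 - 2)*3 + ((-2 - 2)*3)²) = -50*(21 - 4*3 + (-4*3)²) = -50*(21 - 12 + (-12)²) = -50*(21 - 12 + 144) = -50*153 = -7650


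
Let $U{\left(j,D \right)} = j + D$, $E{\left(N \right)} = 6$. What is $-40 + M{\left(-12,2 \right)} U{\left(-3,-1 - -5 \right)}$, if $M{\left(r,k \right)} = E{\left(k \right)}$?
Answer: $-34$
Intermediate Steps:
$M{\left(r,k \right)} = 6$
$U{\left(j,D \right)} = D + j$
$-40 + M{\left(-12,2 \right)} U{\left(-3,-1 - -5 \right)} = -40 + 6 \left(\left(-1 - -5\right) - 3\right) = -40 + 6 \left(\left(-1 + 5\right) - 3\right) = -40 + 6 \left(4 - 3\right) = -40 + 6 \cdot 1 = -40 + 6 = -34$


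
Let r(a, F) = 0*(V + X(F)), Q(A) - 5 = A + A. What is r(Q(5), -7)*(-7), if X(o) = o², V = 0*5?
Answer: 0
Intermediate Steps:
Q(A) = 5 + 2*A (Q(A) = 5 + (A + A) = 5 + 2*A)
V = 0
r(a, F) = 0 (r(a, F) = 0*(0 + F²) = 0*F² = 0)
r(Q(5), -7)*(-7) = 0*(-7) = 0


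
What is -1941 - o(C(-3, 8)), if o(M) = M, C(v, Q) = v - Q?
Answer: -1930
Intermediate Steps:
-1941 - o(C(-3, 8)) = -1941 - (-3 - 1*8) = -1941 - (-3 - 8) = -1941 - 1*(-11) = -1941 + 11 = -1930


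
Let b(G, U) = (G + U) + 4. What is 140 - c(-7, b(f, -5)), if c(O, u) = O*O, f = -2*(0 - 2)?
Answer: 91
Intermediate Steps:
f = 4 (f = -2*(-2) = 4)
b(G, U) = 4 + G + U
c(O, u) = O²
140 - c(-7, b(f, -5)) = 140 - 1*(-7)² = 140 - 1*49 = 140 - 49 = 91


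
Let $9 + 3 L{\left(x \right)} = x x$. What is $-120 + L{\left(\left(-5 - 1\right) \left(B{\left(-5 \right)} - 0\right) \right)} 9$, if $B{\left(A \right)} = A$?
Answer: $2553$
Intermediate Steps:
$L{\left(x \right)} = -3 + \frac{x^{2}}{3}$ ($L{\left(x \right)} = -3 + \frac{x x}{3} = -3 + \frac{x^{2}}{3}$)
$-120 + L{\left(\left(-5 - 1\right) \left(B{\left(-5 \right)} - 0\right) \right)} 9 = -120 + \left(-3 + \frac{\left(\left(-5 - 1\right) \left(-5 - 0\right)\right)^{2}}{3}\right) 9 = -120 + \left(-3 + \frac{\left(- 6 \left(-5 + 0\right)\right)^{2}}{3}\right) 9 = -120 + \left(-3 + \frac{\left(\left(-6\right) \left(-5\right)\right)^{2}}{3}\right) 9 = -120 + \left(-3 + \frac{30^{2}}{3}\right) 9 = -120 + \left(-3 + \frac{1}{3} \cdot 900\right) 9 = -120 + \left(-3 + 300\right) 9 = -120 + 297 \cdot 9 = -120 + 2673 = 2553$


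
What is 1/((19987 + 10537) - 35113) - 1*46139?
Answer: -211731872/4589 ≈ -46139.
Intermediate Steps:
1/((19987 + 10537) - 35113) - 1*46139 = 1/(30524 - 35113) - 46139 = 1/(-4589) - 46139 = -1/4589 - 46139 = -211731872/4589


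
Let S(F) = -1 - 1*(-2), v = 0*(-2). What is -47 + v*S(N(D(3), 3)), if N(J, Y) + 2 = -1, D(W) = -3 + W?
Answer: -47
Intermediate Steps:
N(J, Y) = -3 (N(J, Y) = -2 - 1 = -3)
v = 0
S(F) = 1 (S(F) = -1 + 2 = 1)
-47 + v*S(N(D(3), 3)) = -47 + 0*1 = -47 + 0 = -47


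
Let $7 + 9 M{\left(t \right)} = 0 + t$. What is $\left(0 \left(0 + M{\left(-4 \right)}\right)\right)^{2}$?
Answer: $0$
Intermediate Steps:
$M{\left(t \right)} = - \frac{7}{9} + \frac{t}{9}$ ($M{\left(t \right)} = - \frac{7}{9} + \frac{0 + t}{9} = - \frac{7}{9} + \frac{t}{9}$)
$\left(0 \left(0 + M{\left(-4 \right)}\right)\right)^{2} = \left(0 \left(0 + \left(- \frac{7}{9} + \frac{1}{9} \left(-4\right)\right)\right)\right)^{2} = \left(0 \left(0 - \frac{11}{9}\right)\right)^{2} = \left(0 \left(- \frac{11}{9}\right)\right)^{2} = 0^{2} = 0$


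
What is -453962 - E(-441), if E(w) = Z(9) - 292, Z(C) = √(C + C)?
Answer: -453670 - 3*√2 ≈ -4.5367e+5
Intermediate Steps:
Z(C) = √2*√C (Z(C) = √(2*C) = √2*√C)
E(w) = -292 + 3*√2 (E(w) = √2*√9 - 292 = √2*3 - 292 = 3*√2 - 292 = -292 + 3*√2)
-453962 - E(-441) = -453962 - (-292 + 3*√2) = -453962 + (292 - 3*√2) = -453670 - 3*√2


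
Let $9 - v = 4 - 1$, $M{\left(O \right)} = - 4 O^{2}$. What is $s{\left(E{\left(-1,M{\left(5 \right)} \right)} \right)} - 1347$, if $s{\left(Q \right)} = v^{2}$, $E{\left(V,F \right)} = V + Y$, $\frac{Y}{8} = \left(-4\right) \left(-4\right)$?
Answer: $-1311$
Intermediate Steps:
$Y = 128$ ($Y = 8 \left(\left(-4\right) \left(-4\right)\right) = 8 \cdot 16 = 128$)
$v = 6$ ($v = 9 - \left(4 - 1\right) = 9 - 3 = 6$)
$E{\left(V,F \right)} = 128 + V$ ($E{\left(V,F \right)} = V + 128 = 128 + V$)
$s{\left(Q \right)} = 36$ ($s{\left(Q \right)} = 6^{2} = 36$)
$s{\left(E{\left(-1,M{\left(5 \right)} \right)} \right)} - 1347 = 36 - 1347 = -1311$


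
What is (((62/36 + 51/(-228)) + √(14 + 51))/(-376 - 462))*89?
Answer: -91225/573192 - 89*√65/838 ≈ -1.0154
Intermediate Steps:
(((62/36 + 51/(-228)) + √(14 + 51))/(-376 - 462))*89 = (((62*(1/36) + 51*(-1/228)) + √65)/(-838))*89 = (((31/18 - 17/76) + √65)*(-1/838))*89 = ((1025/684 + √65)*(-1/838))*89 = (-1025/573192 - √65/838)*89 = -91225/573192 - 89*√65/838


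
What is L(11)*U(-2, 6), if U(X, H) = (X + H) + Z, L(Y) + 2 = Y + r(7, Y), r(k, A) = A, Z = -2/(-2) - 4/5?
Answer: 84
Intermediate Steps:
Z = ⅕ (Z = -2*(-½) - 4*⅕ = 1 - ⅘ = ⅕ ≈ 0.20000)
L(Y) = -2 + 2*Y (L(Y) = -2 + (Y + Y) = -2 + 2*Y)
U(X, H) = ⅕ + H + X (U(X, H) = (X + H) + ⅕ = (H + X) + ⅕ = ⅕ + H + X)
L(11)*U(-2, 6) = (-2 + 2*11)*(⅕ + 6 - 2) = (-2 + 22)*(21/5) = 20*(21/5) = 84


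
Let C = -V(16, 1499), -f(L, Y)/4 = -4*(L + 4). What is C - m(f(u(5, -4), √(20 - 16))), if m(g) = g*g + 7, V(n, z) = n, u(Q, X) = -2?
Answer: -1047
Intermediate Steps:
f(L, Y) = 64 + 16*L (f(L, Y) = -(-16)*(L + 4) = -(-16)*(4 + L) = -4*(-16 - 4*L) = 64 + 16*L)
C = -16 (C = -1*16 = -16)
m(g) = 7 + g² (m(g) = g² + 7 = 7 + g²)
C - m(f(u(5, -4), √(20 - 16))) = -16 - (7 + (64 + 16*(-2))²) = -16 - (7 + (64 - 32)²) = -16 - (7 + 32²) = -16 - (7 + 1024) = -16 - 1*1031 = -16 - 1031 = -1047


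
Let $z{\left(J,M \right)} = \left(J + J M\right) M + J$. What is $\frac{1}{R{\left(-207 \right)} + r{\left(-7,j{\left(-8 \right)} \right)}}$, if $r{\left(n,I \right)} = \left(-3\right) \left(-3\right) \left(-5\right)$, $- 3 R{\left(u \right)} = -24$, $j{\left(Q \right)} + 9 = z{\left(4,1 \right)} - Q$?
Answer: $- \frac{1}{37} \approx -0.027027$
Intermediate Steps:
$z{\left(J,M \right)} = J + M \left(J + J M\right)$ ($z{\left(J,M \right)} = M \left(J + J M\right) + J = J + M \left(J + J M\right)$)
$j{\left(Q \right)} = 3 - Q$ ($j{\left(Q \right)} = -9 - \left(Q - 4 \left(1 + 1 + 1^{2}\right)\right) = -9 - \left(Q - 4 \left(1 + 1 + 1\right)\right) = -9 - \left(-12 + Q\right) = 3 - Q$)
$R{\left(u \right)} = 8$ ($R{\left(u \right)} = \left(- \frac{1}{3}\right) \left(-24\right) = 8$)
$r{\left(n,I \right)} = -45$ ($r{\left(n,I \right)} = 9 \left(-5\right) = -45$)
$\frac{1}{R{\left(-207 \right)} + r{\left(-7,j{\left(-8 \right)} \right)}} = \frac{1}{8 - 45} = \frac{1}{-37} = - \frac{1}{37}$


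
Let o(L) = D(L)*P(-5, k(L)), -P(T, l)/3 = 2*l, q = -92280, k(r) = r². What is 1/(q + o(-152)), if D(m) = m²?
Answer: -1/3202861176 ≈ -3.1222e-10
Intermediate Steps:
P(T, l) = -6*l
o(L) = -6*L⁴ (o(L) = L²*(-6*L²) = -6*L⁴)
1/(q + o(-152)) = 1/(-92280 - 6*(-152)⁴) = 1/(-92280 - 6*533794816) = 1/(-92280 - 3202768896) = 1/(-3202861176) = -1/3202861176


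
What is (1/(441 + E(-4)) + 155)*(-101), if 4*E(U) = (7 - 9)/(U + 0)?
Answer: -55247303/3529 ≈ -15655.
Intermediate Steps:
E(U) = -1/(2*U) (E(U) = ((7 - 9)/(U + 0))/4 = (-2/U)/4 = -1/(2*U))
(1/(441 + E(-4)) + 155)*(-101) = (1/(441 - ½/(-4)) + 155)*(-101) = (1/(441 - ½*(-¼)) + 155)*(-101) = (1/(441 + ⅛) + 155)*(-101) = (1/(3529/8) + 155)*(-101) = (8/3529 + 155)*(-101) = (547003/3529)*(-101) = -55247303/3529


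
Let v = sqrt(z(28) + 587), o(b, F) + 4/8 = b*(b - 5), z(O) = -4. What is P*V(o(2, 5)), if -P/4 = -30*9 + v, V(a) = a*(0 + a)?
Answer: 45630 - 169*sqrt(583) ≈ 41549.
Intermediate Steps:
o(b, F) = -1/2 + b*(-5 + b) (o(b, F) = -1/2 + b*(b - 5) = -1/2 + b*(-5 + b))
v = sqrt(583) (v = sqrt(-4 + 587) = sqrt(583) ≈ 24.145)
V(a) = a**2 (V(a) = a*a = a**2)
P = 1080 - 4*sqrt(583) (P = -4*(-30*9 + sqrt(583)) = -4*(-270 + sqrt(583)) = 1080 - 4*sqrt(583) ≈ 983.42)
P*V(o(2, 5)) = (1080 - 4*sqrt(583))*(-1/2 + 2**2 - 5*2)**2 = (1080 - 4*sqrt(583))*(-1/2 + 4 - 10)**2 = (1080 - 4*sqrt(583))*(-13/2)**2 = (1080 - 4*sqrt(583))*(169/4) = 45630 - 169*sqrt(583)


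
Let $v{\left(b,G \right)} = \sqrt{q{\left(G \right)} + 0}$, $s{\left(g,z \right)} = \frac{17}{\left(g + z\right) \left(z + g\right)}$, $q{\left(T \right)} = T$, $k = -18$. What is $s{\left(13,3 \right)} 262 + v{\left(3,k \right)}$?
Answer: $\frac{2227}{128} + 3 i \sqrt{2} \approx 17.398 + 4.2426 i$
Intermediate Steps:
$s{\left(g,z \right)} = \frac{17}{\left(g + z\right)^{2}}$ ($s{\left(g,z \right)} = \frac{17}{\left(g + z\right) \left(g + z\right)} = \frac{17}{\left(g + z\right)^{2}}$)
$v{\left(b,G \right)} = \sqrt{G}$ ($v{\left(b,G \right)} = \sqrt{G + 0} = \sqrt{G}$)
$s{\left(13,3 \right)} 262 + v{\left(3,k \right)} = \frac{17}{\left(13 + 3\right)^{2}} \cdot 262 + \sqrt{-18} = \frac{17}{256} \cdot 262 + 3 i \sqrt{2} = \frac{2227}{128} + 3 i \sqrt{2}$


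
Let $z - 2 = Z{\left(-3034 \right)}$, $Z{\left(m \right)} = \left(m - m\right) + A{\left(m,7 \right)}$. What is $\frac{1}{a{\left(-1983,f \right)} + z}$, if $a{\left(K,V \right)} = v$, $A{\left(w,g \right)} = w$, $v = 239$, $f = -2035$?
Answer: $- \frac{1}{2793} \approx -0.00035804$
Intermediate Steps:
$Z{\left(m \right)} = m$ ($Z{\left(m \right)} = \left(m - m\right) + m = 0 + m = m$)
$z = -3032$ ($z = 2 - 3034 = -3032$)
$a{\left(K,V \right)} = 239$
$\frac{1}{a{\left(-1983,f \right)} + z} = \frac{1}{239 - 3032} = \frac{1}{-2793} = - \frac{1}{2793}$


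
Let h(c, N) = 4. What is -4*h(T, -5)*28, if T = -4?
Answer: -448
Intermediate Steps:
-4*h(T, -5)*28 = -4*4*28 = -16*28 = -448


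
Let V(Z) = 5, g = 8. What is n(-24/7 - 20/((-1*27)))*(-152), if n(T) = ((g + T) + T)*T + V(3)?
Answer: 11151176/35721 ≈ 312.17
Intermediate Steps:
n(T) = 5 + T*(8 + 2*T) (n(T) = ((8 + T) + T)*T + 5 = (8 + 2*T)*T + 5 = T*(8 + 2*T) + 5 = 5 + T*(8 + 2*T))
n(-24/7 - 20/((-1*27)))*(-152) = (5 + 2*(-24/7 - 20/((-1*27)))² + 8*(-24/7 - 20/((-1*27))))*(-152) = (5 + 2*(-24*⅐ - 20/(-27))² + 8*(-24*⅐ - 20/(-27)))*(-152) = (5 + 2*(-24/7 - 20*(-1/27))² + 8*(-24/7 - 20*(-1/27)))*(-152) = (5 + 2*(-24/7 + 20/27)² + 8*(-24/7 + 20/27))*(-152) = (5 + 2*(-508/189)² + 8*(-508/189))*(-152) = (5 + 2*(258064/35721) - 4064/189)*(-152) = (5 + 516128/35721 - 4064/189)*(-152) = -73363/35721*(-152) = 11151176/35721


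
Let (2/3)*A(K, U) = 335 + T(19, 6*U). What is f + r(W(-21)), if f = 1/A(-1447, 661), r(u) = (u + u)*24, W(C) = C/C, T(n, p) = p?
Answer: 619346/12903 ≈ 48.000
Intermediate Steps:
W(C) = 1
r(u) = 48*u (r(u) = (2*u)*24 = 48*u)
A(K, U) = 1005/2 + 9*U (A(K, U) = 3*(335 + 6*U)/2 = 1005/2 + 9*U)
f = 2/12903 (f = 1/(1005/2 + 9*661) = 1/(1005/2 + 5949) = 1/(12903/2) = 2/12903 ≈ 0.00015500)
f + r(W(-21)) = 2/12903 + 48*1 = 2/12903 + 48 = 619346/12903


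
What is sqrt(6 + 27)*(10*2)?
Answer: 20*sqrt(33) ≈ 114.89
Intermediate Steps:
sqrt(6 + 27)*(10*2) = sqrt(33)*20 = 20*sqrt(33)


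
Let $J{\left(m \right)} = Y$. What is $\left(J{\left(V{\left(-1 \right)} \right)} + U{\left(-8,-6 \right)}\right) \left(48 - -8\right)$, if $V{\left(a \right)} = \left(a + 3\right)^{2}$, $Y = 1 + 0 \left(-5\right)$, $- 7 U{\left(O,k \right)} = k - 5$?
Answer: $144$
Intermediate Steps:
$U{\left(O,k \right)} = \frac{5}{7} - \frac{k}{7}$ ($U{\left(O,k \right)} = - \frac{k - 5}{7} = - \frac{-5 + k}{7} = \frac{5}{7} - \frac{k}{7}$)
$Y = 1$ ($Y = 1 + 0 = 1$)
$V{\left(a \right)} = \left(3 + a\right)^{2}$
$J{\left(m \right)} = 1$
$\left(J{\left(V{\left(-1 \right)} \right)} + U{\left(-8,-6 \right)}\right) \left(48 - -8\right) = \left(1 + \left(\frac{5}{7} - - \frac{6}{7}\right)\right) \left(48 - -8\right) = \left(1 + \left(\frac{5}{7} + \frac{6}{7}\right)\right) \left(48 + 8\right) = \left(1 + \frac{11}{7}\right) 56 = \frac{18}{7} \cdot 56 = 144$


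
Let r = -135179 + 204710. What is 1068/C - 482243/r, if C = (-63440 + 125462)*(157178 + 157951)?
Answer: -523633667102807/75498810338721 ≈ -6.9357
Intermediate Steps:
C = 19544930838 (C = 62022*315129 = 19544930838)
r = 69531
1068/C - 482243/r = 1068/19544930838 - 482243/69531 = 1068*(1/19544930838) - 482243*1/69531 = 178/3257488473 - 482243/69531 = -523633667102807/75498810338721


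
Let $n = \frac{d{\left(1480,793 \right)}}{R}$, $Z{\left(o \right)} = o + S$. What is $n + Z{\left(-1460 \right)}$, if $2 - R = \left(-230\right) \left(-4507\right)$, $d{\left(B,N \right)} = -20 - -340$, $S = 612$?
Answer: $- \frac{13735061}{16197} \approx -848.0$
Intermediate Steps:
$d{\left(B,N \right)} = 320$ ($d{\left(B,N \right)} = -20 + 340 = 320$)
$Z{\left(o \right)} = 612 + o$ ($Z{\left(o \right)} = o + 612 = 612 + o$)
$R = -1036608$ ($R = 2 - \left(-230\right) \left(-4507\right) = 2 - 1036610 = -1036608$)
$n = - \frac{5}{16197}$ ($n = \frac{320}{-1036608} = 320 \left(- \frac{1}{1036608}\right) = - \frac{5}{16197} \approx -0.0003087$)
$n + Z{\left(-1460 \right)} = - \frac{5}{16197} + \left(612 - 1460\right) = - \frac{5}{16197} - 848 = - \frac{13735061}{16197}$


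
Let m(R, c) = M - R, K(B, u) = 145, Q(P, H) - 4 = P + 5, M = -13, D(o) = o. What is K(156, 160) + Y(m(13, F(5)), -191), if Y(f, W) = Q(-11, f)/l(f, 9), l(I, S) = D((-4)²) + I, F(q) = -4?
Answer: 726/5 ≈ 145.20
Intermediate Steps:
Q(P, H) = 9 + P (Q(P, H) = 4 + (P + 5) = 4 + (5 + P) = 9 + P)
l(I, S) = 16 + I (l(I, S) = (-4)² + I = 16 + I)
m(R, c) = -13 - R
Y(f, W) = -2/(16 + f) (Y(f, W) = (9 - 11)/(16 + f) = -2/(16 + f))
K(156, 160) + Y(m(13, F(5)), -191) = 145 - 2/(16 + (-13 - 1*13)) = 145 - 2/(16 + (-13 - 13)) = 145 - 2/(16 - 26) = 145 - 2/(-10) = 145 - 2*(-⅒) = 145 + ⅕ = 726/5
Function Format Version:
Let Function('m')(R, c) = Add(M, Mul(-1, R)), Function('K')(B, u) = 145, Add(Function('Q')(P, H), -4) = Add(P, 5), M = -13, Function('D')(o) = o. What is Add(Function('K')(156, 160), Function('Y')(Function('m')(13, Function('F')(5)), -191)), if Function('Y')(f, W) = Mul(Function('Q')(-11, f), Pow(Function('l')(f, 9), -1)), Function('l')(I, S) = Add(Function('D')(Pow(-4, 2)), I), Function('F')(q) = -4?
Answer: Rational(726, 5) ≈ 145.20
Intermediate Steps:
Function('Q')(P, H) = Add(9, P) (Function('Q')(P, H) = Add(4, Add(P, 5)) = Add(4, Add(5, P)) = Add(9, P))
Function('l')(I, S) = Add(16, I) (Function('l')(I, S) = Add(Pow(-4, 2), I) = Add(16, I))
Function('m')(R, c) = Add(-13, Mul(-1, R))
Function('Y')(f, W) = Mul(-2, Pow(Add(16, f), -1)) (Function('Y')(f, W) = Mul(Add(9, -11), Pow(Add(16, f), -1)) = Mul(-2, Pow(Add(16, f), -1)))
Add(Function('K')(156, 160), Function('Y')(Function('m')(13, Function('F')(5)), -191)) = Add(145, Mul(-2, Pow(Add(16, Add(-13, Mul(-1, 13))), -1))) = Add(145, Mul(-2, Pow(Add(16, Add(-13, -13)), -1))) = Add(145, Mul(-2, Pow(Add(16, -26), -1))) = Add(145, Mul(-2, Pow(-10, -1))) = Add(145, Mul(-2, Rational(-1, 10))) = Add(145, Rational(1, 5)) = Rational(726, 5)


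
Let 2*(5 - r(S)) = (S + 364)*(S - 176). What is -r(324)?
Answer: 50907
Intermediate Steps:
r(S) = 5 - (-176 + S)*(364 + S)/2 (r(S) = 5 - (S + 364)*(S - 176)/2 = 5 - (364 + S)*(-176 + S)/2 = 5 - (-176 + S)*(364 + S)/2)
-r(324) = -(32037 - 94*324 - 1/2*324**2) = -(32037 - 30456 - 1/2*104976) = -(32037 - 30456 - 52488) = -1*(-50907) = 50907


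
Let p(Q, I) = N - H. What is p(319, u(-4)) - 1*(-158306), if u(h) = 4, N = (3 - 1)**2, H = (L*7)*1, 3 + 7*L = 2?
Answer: 158311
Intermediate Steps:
L = -1/7 (L = -3/7 + (1/7)*2 = -3/7 + 2/7 = -1/7 ≈ -0.14286)
H = -1 (H = -1/7*7*1 = -1*1 = -1)
N = 4 (N = 2**2 = 4)
p(Q, I) = 5 (p(Q, I) = 4 - 1*(-1) = 4 + 1 = 5)
p(319, u(-4)) - 1*(-158306) = 5 - 1*(-158306) = 5 + 158306 = 158311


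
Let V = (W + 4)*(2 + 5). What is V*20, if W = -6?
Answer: -280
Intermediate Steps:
V = -14 (V = (-6 + 4)*(2 + 5) = -2*7 = -14)
V*20 = -14*20 = -280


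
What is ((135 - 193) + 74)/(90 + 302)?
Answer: 2/49 ≈ 0.040816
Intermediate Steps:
((135 - 193) + 74)/(90 + 302) = (-58 + 74)/392 = 16*(1/392) = 2/49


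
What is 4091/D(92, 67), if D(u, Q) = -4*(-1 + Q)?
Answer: -4091/264 ≈ -15.496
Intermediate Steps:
D(u, Q) = 4 - 4*Q
4091/D(92, 67) = 4091/(4 - 4*67) = 4091/(4 - 268) = 4091/(-264) = 4091*(-1/264) = -4091/264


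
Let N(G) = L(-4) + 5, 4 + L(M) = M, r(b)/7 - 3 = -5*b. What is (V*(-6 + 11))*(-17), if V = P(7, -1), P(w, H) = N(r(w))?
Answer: 255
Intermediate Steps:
r(b) = 21 - 35*b (r(b) = 21 + 7*(-5*b) = 21 - 35*b)
L(M) = -4 + M
N(G) = -3 (N(G) = (-4 - 4) + 5 = -8 + 5 = -3)
P(w, H) = -3
V = -3
(V*(-6 + 11))*(-17) = -3*(-6 + 11)*(-17) = -3*5*(-17) = -15*(-17) = 255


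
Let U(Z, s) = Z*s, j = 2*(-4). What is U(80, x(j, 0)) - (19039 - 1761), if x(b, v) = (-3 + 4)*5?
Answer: -16878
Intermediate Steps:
j = -8
x(b, v) = 5 (x(b, v) = 1*5 = 5)
U(80, x(j, 0)) - (19039 - 1761) = 80*5 - (19039 - 1761) = 400 - 1*17278 = 400 - 17278 = -16878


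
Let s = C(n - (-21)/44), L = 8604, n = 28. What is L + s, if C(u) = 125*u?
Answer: 535201/44 ≈ 12164.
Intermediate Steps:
s = 156625/44 (s = 125*(28 - (-21)/44) = 125*(28 - 1*(-21/44)) = 125*(28 + 21/44) = 125*(1253/44) = 156625/44 ≈ 3559.7)
L + s = 8604 + 156625/44 = 535201/44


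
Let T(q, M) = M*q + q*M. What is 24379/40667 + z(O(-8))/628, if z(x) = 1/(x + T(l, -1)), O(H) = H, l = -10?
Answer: 183760811/306466512 ≈ 0.59961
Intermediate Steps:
T(q, M) = 2*M*q (T(q, M) = M*q + M*q = 2*M*q)
z(x) = 1/(20 + x) (z(x) = 1/(x + 2*(-1)*(-10)) = 1/(x + 20) = 1/(20 + x))
24379/40667 + z(O(-8))/628 = 24379/40667 + 1/((20 - 8)*628) = 24379*(1/40667) + (1/628)/12 = 24379/40667 + (1/12)*(1/628) = 24379/40667 + 1/7536 = 183760811/306466512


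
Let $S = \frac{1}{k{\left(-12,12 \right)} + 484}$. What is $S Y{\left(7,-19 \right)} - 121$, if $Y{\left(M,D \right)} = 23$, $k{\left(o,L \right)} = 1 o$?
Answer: $- \frac{57089}{472} \approx -120.95$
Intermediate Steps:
$k{\left(o,L \right)} = o$
$S = \frac{1}{472}$ ($S = \frac{1}{-12 + 484} = \frac{1}{472} \approx 0.0021186$)
$S Y{\left(7,-19 \right)} - 121 = \frac{1}{472} \cdot 23 - 121 = \frac{23}{472} - 121 = - \frac{57089}{472}$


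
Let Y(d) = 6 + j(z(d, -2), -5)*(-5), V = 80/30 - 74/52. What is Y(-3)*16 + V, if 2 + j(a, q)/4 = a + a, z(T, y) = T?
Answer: 207265/78 ≈ 2657.2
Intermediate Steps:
j(a, q) = -8 + 8*a (j(a, q) = -8 + 4*(a + a) = -8 + 4*(2*a) = -8 + 8*a)
V = 97/78 (V = 80*(1/30) - 74*1/52 = 8/3 - 37/26 = 97/78 ≈ 1.2436)
Y(d) = 46 - 40*d (Y(d) = 6 + (-8 + 8*d)*(-5) = 6 + (40 - 40*d) = 46 - 40*d)
Y(-3)*16 + V = (46 - 40*(-3))*16 + 97/78 = (46 + 120)*16 + 97/78 = 166*16 + 97/78 = 2656 + 97/78 = 207265/78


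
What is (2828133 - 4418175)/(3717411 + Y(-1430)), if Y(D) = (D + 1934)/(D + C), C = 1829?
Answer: -10070266/23543611 ≈ -0.42773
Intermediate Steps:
Y(D) = (1934 + D)/(1829 + D) (Y(D) = (D + 1934)/(D + 1829) = (1934 + D)/(1829 + D))
(2828133 - 4418175)/(3717411 + Y(-1430)) = (2828133 - 4418175)/(3717411 + (1934 - 1430)/(1829 - 1430)) = -1590042/(3717411 + 504/399) = -1590042/(3717411 + (1/399)*504) = -1590042/(3717411 + 24/19) = -1590042/70630833/19 = -1590042*19/70630833 = -10070266/23543611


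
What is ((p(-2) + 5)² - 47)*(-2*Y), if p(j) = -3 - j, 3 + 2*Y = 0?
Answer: -93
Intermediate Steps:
Y = -3/2 (Y = -3/2 + (½)*0 = -3/2 + 0 = -3/2 ≈ -1.5000)
((p(-2) + 5)² - 47)*(-2*Y) = (((-3 - 1*(-2)) + 5)² - 47)*(-2*(-3/2)) = (((-3 + 2) + 5)² - 47)*3 = ((-1 + 5)² - 47)*3 = (4² - 47)*3 = (16 - 47)*3 = -31*3 = -93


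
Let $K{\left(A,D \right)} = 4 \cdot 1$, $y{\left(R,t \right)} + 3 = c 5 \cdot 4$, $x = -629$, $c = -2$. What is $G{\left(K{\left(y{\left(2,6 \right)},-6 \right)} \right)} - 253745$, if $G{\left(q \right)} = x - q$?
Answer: $-254378$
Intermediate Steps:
$y{\left(R,t \right)} = -43$ ($y{\left(R,t \right)} = -3 + \left(-2\right) 5 \cdot 4 = -3 - 40 = -43$)
$K{\left(A,D \right)} = 4$
$G{\left(q \right)} = -629 - q$
$G{\left(K{\left(y{\left(2,6 \right)},-6 \right)} \right)} - 253745 = \left(-629 - 4\right) - 253745 = -633 - 253745 = -254378$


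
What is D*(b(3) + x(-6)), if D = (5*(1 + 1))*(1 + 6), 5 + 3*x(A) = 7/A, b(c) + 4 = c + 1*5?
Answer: 1225/9 ≈ 136.11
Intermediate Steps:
b(c) = 1 + c (b(c) = -4 + (c + 1*5) = -4 + (c + 5) = -4 + (5 + c) = 1 + c)
x(A) = -5/3 + 7/(3*A) (x(A) = -5/3 + (7/A)/3 = -5/3 + 7/(3*A))
D = 70 (D = (5*2)*7 = 10*7 = 70)
D*(b(3) + x(-6)) = 70*((1 + 3) + (⅓)*(7 - 5*(-6))/(-6)) = 70*(4 + (⅓)*(-⅙)*(7 + 30)) = 70*(4 + (⅓)*(-⅙)*37) = 70*(4 - 37/18) = 70*(35/18) = 1225/9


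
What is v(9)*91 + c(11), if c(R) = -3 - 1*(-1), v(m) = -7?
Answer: -639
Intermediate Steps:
c(R) = -2 (c(R) = -3 + 1 = -2)
v(9)*91 + c(11) = -7*91 - 2 = -637 - 2 = -639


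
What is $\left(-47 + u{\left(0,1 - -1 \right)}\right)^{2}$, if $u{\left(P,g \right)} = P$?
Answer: $2209$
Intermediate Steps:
$\left(-47 + u{\left(0,1 - -1 \right)}\right)^{2} = \left(-47 + 0\right)^{2} = \left(-47\right)^{2} = 2209$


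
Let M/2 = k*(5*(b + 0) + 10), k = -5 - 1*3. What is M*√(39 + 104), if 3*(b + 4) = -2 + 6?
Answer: 160*√143/3 ≈ 637.77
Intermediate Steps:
k = -8 (k = -5 - 3 = -8)
b = -8/3 (b = -4 + (-2 + 6)/3 = -4 + (⅓)*4 = -4 + 4/3 = -8/3 ≈ -2.6667)
M = 160/3 (M = 2*(-8*(5*(-8/3 + 0) + 10)) = 2*(-8*(5*(-8/3) + 10)) = 2*(-8*(-40/3 + 10)) = 2*(-8*(-10/3)) = 2*(80/3) = 160/3 ≈ 53.333)
M*√(39 + 104) = 160*√(39 + 104)/3 = 160*√143/3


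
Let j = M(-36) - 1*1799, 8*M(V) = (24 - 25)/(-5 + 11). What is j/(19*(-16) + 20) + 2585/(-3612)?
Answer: 7685231/1367744 ≈ 5.6189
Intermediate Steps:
M(V) = -1/48 (M(V) = ((24 - 25)/(-5 + 11))/8 = (-1/6)/8 = (-1*⅙)/8 = (⅛)*(-⅙) = -1/48)
j = -86353/48 (j = -1/48 - 1*1799 = -1/48 - 1799 = -86353/48 ≈ -1799.0)
j/(19*(-16) + 20) + 2585/(-3612) = -86353/(48*(19*(-16) + 20)) + 2585/(-3612) = -86353/(48*(-304 + 20)) + 2585*(-1/3612) = -86353/48/(-284) - 2585/3612 = -86353/48*(-1/284) - 2585/3612 = 86353/13632 - 2585/3612 = 7685231/1367744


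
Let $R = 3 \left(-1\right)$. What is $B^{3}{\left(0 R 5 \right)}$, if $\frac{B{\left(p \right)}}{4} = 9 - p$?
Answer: $46656$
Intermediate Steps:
$R = -3$
$B{\left(p \right)} = 36 - 4 p$ ($B{\left(p \right)} = 4 \left(9 - p\right) = 36 - 4 p$)
$B^{3}{\left(0 R 5 \right)} = \left(36 - 4 \cdot 0 \left(-3\right) 5\right)^{3} = \left(36 - 4 \cdot 0 \cdot 5\right)^{3} = \left(36 - 0\right)^{3} = \left(36 + 0\right)^{3} = 36^{3} = 46656$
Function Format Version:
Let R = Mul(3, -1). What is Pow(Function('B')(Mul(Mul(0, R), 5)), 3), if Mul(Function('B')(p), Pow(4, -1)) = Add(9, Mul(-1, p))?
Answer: 46656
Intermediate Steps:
R = -3
Function('B')(p) = Add(36, Mul(-4, p)) (Function('B')(p) = Mul(4, Add(9, Mul(-1, p))) = Add(36, Mul(-4, p)))
Pow(Function('B')(Mul(Mul(0, R), 5)), 3) = Pow(Add(36, Mul(-4, Mul(Mul(0, -3), 5))), 3) = Pow(Add(36, Mul(-4, Mul(0, 5))), 3) = Pow(Add(36, Mul(-4, 0)), 3) = Pow(Add(36, 0), 3) = Pow(36, 3) = 46656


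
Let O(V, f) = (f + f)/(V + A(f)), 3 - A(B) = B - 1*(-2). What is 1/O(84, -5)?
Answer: -9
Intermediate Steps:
A(B) = 1 - B (A(B) = 3 - (B - 1*(-2)) = 3 - (B + 2) = 3 - (2 + B) = 3 + (-2 - B) = 1 - B)
O(V, f) = 2*f/(1 + V - f) (O(V, f) = (f + f)/(V + (1 - f)) = (2*f)/(1 + V - f) = 2*f/(1 + V - f))
1/O(84, -5) = 1/(2*(-5)/(1 + 84 - 1*(-5))) = 1/(2*(-5)/(1 + 84 + 5)) = 1/(2*(-5)/90) = 1/(2*(-5)*(1/90)) = 1/(-⅑) = -9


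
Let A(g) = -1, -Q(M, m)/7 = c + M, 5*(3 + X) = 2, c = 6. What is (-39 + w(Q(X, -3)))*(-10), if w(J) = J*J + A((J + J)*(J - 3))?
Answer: -26322/5 ≈ -5264.4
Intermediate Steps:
X = -13/5 (X = -3 + (⅕)*2 = -3 + ⅖ = -13/5 ≈ -2.6000)
Q(M, m) = -42 - 7*M (Q(M, m) = -7*(6 + M) = -42 - 7*M)
w(J) = -1 + J² (w(J) = J*J - 1 = J² - 1 = -1 + J²)
(-39 + w(Q(X, -3)))*(-10) = (-39 + (-1 + (-42 - 7*(-13/5))²))*(-10) = (-39 + (-1 + (-42 + 91/5)²))*(-10) = (-39 + (-1 + (-119/5)²))*(-10) = (-39 + (-1 + 14161/25))*(-10) = (-39 + 14136/25)*(-10) = (13161/25)*(-10) = -26322/5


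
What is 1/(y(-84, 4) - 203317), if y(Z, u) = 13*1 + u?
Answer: -1/203300 ≈ -4.9188e-6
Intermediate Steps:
y(Z, u) = 13 + u
1/(y(-84, 4) - 203317) = 1/((13 + 4) - 203317) = 1/(17 - 203317) = 1/(-203300) = -1/203300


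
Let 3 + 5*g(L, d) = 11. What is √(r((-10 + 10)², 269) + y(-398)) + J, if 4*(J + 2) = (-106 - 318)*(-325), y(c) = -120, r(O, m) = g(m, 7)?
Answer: 34448 + 4*I*√185/5 ≈ 34448.0 + 10.881*I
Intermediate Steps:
g(L, d) = 8/5 (g(L, d) = -⅗ + (⅕)*11 = -⅗ + 11/5 = 8/5)
r(O, m) = 8/5
J = 34448 (J = -2 + ((-106 - 318)*(-325))/4 = -2 + (-424*(-325))/4 = -2 + (¼)*137800 = -2 + 34450 = 34448)
√(r((-10 + 10)², 269) + y(-398)) + J = √(8/5 - 120) + 34448 = √(-592/5) + 34448 = 4*I*√185/5 + 34448 = 34448 + 4*I*√185/5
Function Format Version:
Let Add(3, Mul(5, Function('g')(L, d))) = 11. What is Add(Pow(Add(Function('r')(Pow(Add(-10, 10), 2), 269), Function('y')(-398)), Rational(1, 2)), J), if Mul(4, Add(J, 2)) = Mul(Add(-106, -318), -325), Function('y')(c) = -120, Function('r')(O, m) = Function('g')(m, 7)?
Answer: Add(34448, Mul(Rational(4, 5), I, Pow(185, Rational(1, 2)))) ≈ Add(34448., Mul(10.881, I))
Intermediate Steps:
Function('g')(L, d) = Rational(8, 5) (Function('g')(L, d) = Add(Rational(-3, 5), Mul(Rational(1, 5), 11)) = Add(Rational(-3, 5), Rational(11, 5)) = Rational(8, 5))
Function('r')(O, m) = Rational(8, 5)
J = 34448 (J = Add(-2, Mul(Rational(1, 4), Mul(Add(-106, -318), -325))) = Add(-2, Mul(Rational(1, 4), Mul(-424, -325))) = Add(-2, Mul(Rational(1, 4), 137800)) = Add(-2, 34450) = 34448)
Add(Pow(Add(Function('r')(Pow(Add(-10, 10), 2), 269), Function('y')(-398)), Rational(1, 2)), J) = Add(Pow(Add(Rational(8, 5), -120), Rational(1, 2)), 34448) = Add(Pow(Rational(-592, 5), Rational(1, 2)), 34448) = Add(Mul(Rational(4, 5), I, Pow(185, Rational(1, 2))), 34448) = Add(34448, Mul(Rational(4, 5), I, Pow(185, Rational(1, 2))))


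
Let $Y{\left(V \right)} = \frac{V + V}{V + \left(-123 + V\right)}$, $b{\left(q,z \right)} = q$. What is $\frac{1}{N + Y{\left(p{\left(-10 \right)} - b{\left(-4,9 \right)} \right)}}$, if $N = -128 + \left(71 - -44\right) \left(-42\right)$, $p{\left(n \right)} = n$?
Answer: $- \frac{45}{223106} \approx -0.0002017$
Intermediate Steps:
$N = -4958$ ($N = -128 + \left(71 + 44\right) \left(-42\right) = -128 + 115 \left(-42\right) = -128 - 4830 = -4958$)
$Y{\left(V \right)} = \frac{2 V}{-123 + 2 V}$
$\frac{1}{N + Y{\left(p{\left(-10 \right)} - b{\left(-4,9 \right)} \right)}} = \frac{1}{-4958 + \frac{2 \left(-10 - -4\right)}{-123 + 2 \left(-10 - -4\right)}} = \frac{1}{-4958 + \frac{2 \left(-10 + 4\right)}{-123 + 2 \left(-10 + 4\right)}} = \frac{1}{-4958 + 2 \left(-6\right) \frac{1}{-123 + 2 \left(-6\right)}} = \frac{1}{-4958 + 2 \left(-6\right) \frac{1}{-123 - 12}} = \frac{1}{-4958 + 2 \left(-6\right) \frac{1}{-135}} = \frac{1}{-4958 + 2 \left(-6\right) \left(- \frac{1}{135}\right)} = \frac{1}{-4958 + \frac{4}{45}} = \frac{1}{- \frac{223106}{45}} = - \frac{45}{223106}$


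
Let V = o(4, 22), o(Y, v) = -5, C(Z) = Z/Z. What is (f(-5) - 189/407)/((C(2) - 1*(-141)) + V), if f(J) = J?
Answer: -2224/55759 ≈ -0.039886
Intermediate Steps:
C(Z) = 1
V = -5
(f(-5) - 189/407)/((C(2) - 1*(-141)) + V) = (-5 - 189/407)/((1 - 1*(-141)) - 5) = (-5 - 189*1/407)/((1 + 141) - 5) = (-5 - 189/407)/(142 - 5) = -2224/407/137 = -2224/407*1/137 = -2224/55759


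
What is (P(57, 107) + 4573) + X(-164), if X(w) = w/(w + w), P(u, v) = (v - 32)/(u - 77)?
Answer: 18279/4 ≈ 4569.8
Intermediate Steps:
P(u, v) = (-32 + v)/(-77 + u)
X(w) = ½ (X(w) = w/((2*w)) = w*(1/(2*w)) = ½)
(P(57, 107) + 4573) + X(-164) = ((-32 + 107)/(-77 + 57) + 4573) + ½ = (75/(-20) + 4573) + ½ = (-1/20*75 + 4573) + ½ = (-15/4 + 4573) + ½ = 18277/4 + ½ = 18279/4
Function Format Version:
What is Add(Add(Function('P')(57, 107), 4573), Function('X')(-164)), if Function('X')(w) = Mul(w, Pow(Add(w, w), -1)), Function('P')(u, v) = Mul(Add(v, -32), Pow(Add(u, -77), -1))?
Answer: Rational(18279, 4) ≈ 4569.8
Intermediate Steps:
Function('P')(u, v) = Mul(Pow(Add(-77, u), -1), Add(-32, v)) (Function('P')(u, v) = Mul(Add(-32, v), Pow(Add(-77, u), -1)) = Mul(Pow(Add(-77, u), -1), Add(-32, v)))
Function('X')(w) = Rational(1, 2) (Function('X')(w) = Mul(w, Pow(Mul(2, w), -1)) = Mul(w, Mul(Rational(1, 2), Pow(w, -1))) = Rational(1, 2))
Add(Add(Function('P')(57, 107), 4573), Function('X')(-164)) = Add(Add(Mul(Pow(Add(-77, 57), -1), Add(-32, 107)), 4573), Rational(1, 2)) = Add(Add(Mul(Pow(-20, -1), 75), 4573), Rational(1, 2)) = Add(Add(Mul(Rational(-1, 20), 75), 4573), Rational(1, 2)) = Add(Add(Rational(-15, 4), 4573), Rational(1, 2)) = Add(Rational(18277, 4), Rational(1, 2)) = Rational(18279, 4)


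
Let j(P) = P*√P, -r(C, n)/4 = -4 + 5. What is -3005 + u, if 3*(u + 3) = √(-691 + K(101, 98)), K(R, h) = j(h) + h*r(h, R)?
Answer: -3008 + I*√(1083 - 686*√2)/3 ≈ -3008.0 + 3.541*I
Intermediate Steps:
r(C, n) = -4 (r(C, n) = -4*(-4 + 5) = -4*1 = -4)
j(P) = P^(3/2)
K(R, h) = h^(3/2) - 4*h (K(R, h) = h^(3/2) + h*(-4) = h^(3/2) - 4*h)
u = -3 + √(-1083 + 686*√2)/3 (u = -3 + √(-691 + (98^(3/2) - 4*98))/3 = -3 + √(-691 + (686*√2 - 392))/3 = -3 + √(-691 + (-392 + 686*√2))/3 = -3 + √(-1083 + 686*√2)/3 ≈ -3.0 + 3.541*I)
-3005 + u = -3005 + (-3 + I*√(1083 - 686*√2)/3) = -3008 + I*√(1083 - 686*√2)/3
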